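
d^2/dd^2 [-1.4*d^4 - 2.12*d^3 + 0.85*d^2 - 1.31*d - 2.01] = -16.8*d^2 - 12.72*d + 1.7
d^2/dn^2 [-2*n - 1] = 0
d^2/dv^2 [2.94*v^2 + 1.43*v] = 5.88000000000000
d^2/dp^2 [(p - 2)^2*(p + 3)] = 6*p - 2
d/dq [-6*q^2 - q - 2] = -12*q - 1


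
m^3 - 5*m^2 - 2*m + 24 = (m - 4)*(m - 3)*(m + 2)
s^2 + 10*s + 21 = (s + 3)*(s + 7)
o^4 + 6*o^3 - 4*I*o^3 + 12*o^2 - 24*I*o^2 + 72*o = o*(o + 6)*(o - 6*I)*(o + 2*I)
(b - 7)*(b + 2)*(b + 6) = b^3 + b^2 - 44*b - 84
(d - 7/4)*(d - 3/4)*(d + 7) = d^3 + 9*d^2/2 - 259*d/16 + 147/16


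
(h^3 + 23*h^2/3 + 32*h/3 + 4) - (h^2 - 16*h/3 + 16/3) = h^3 + 20*h^2/3 + 16*h - 4/3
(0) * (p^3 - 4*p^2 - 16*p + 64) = 0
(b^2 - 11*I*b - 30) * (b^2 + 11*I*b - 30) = b^4 + 61*b^2 + 900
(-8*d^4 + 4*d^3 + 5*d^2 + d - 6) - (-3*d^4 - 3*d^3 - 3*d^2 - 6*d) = -5*d^4 + 7*d^3 + 8*d^2 + 7*d - 6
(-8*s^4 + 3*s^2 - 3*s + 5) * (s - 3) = -8*s^5 + 24*s^4 + 3*s^3 - 12*s^2 + 14*s - 15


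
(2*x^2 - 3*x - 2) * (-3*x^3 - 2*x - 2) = -6*x^5 + 9*x^4 + 2*x^3 + 2*x^2 + 10*x + 4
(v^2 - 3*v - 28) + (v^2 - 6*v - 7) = 2*v^2 - 9*v - 35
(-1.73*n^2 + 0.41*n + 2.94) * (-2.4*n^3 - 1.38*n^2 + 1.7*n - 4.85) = 4.152*n^5 + 1.4034*n^4 - 10.5628*n^3 + 5.0303*n^2 + 3.0095*n - 14.259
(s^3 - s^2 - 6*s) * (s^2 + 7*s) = s^5 + 6*s^4 - 13*s^3 - 42*s^2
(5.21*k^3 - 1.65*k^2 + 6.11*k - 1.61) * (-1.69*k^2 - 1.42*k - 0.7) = -8.8049*k^5 - 4.6097*k^4 - 11.6299*k^3 - 4.8003*k^2 - 1.9908*k + 1.127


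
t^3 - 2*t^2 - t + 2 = (t - 2)*(t - 1)*(t + 1)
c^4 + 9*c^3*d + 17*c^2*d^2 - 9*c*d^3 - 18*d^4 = (c - d)*(c + d)*(c + 3*d)*(c + 6*d)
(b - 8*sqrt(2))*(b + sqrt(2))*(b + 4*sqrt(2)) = b^3 - 3*sqrt(2)*b^2 - 72*b - 64*sqrt(2)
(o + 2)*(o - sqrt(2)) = o^2 - sqrt(2)*o + 2*o - 2*sqrt(2)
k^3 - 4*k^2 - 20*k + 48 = (k - 6)*(k - 2)*(k + 4)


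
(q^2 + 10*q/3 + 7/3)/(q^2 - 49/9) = 3*(q + 1)/(3*q - 7)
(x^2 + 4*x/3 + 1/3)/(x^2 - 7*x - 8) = (x + 1/3)/(x - 8)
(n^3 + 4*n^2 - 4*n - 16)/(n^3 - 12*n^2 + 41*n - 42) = (n^2 + 6*n + 8)/(n^2 - 10*n + 21)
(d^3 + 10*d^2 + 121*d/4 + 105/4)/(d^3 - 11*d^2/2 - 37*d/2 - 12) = (2*d^2 + 17*d + 35)/(2*(d^2 - 7*d - 8))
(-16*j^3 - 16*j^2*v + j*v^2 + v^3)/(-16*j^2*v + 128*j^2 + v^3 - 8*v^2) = (j + v)/(v - 8)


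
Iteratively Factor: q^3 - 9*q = (q - 3)*(q^2 + 3*q) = q*(q - 3)*(q + 3)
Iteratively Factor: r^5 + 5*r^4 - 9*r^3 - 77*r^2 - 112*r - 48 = (r + 1)*(r^4 + 4*r^3 - 13*r^2 - 64*r - 48) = (r + 1)^2*(r^3 + 3*r^2 - 16*r - 48) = (r + 1)^2*(r + 4)*(r^2 - r - 12) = (r + 1)^2*(r + 3)*(r + 4)*(r - 4)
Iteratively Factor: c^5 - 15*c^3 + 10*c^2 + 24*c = (c)*(c^4 - 15*c^2 + 10*c + 24) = c*(c - 3)*(c^3 + 3*c^2 - 6*c - 8) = c*(c - 3)*(c + 4)*(c^2 - c - 2) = c*(c - 3)*(c + 1)*(c + 4)*(c - 2)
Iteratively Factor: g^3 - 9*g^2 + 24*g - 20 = (g - 2)*(g^2 - 7*g + 10) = (g - 2)^2*(g - 5)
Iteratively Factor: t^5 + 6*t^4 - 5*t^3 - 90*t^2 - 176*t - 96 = (t + 2)*(t^4 + 4*t^3 - 13*t^2 - 64*t - 48) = (t + 2)*(t + 3)*(t^3 + t^2 - 16*t - 16) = (t - 4)*(t + 2)*(t + 3)*(t^2 + 5*t + 4) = (t - 4)*(t + 1)*(t + 2)*(t + 3)*(t + 4)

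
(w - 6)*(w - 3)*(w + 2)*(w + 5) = w^4 - 2*w^3 - 35*w^2 + 36*w + 180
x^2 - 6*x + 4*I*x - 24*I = (x - 6)*(x + 4*I)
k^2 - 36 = (k - 6)*(k + 6)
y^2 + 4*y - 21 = (y - 3)*(y + 7)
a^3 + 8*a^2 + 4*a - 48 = (a - 2)*(a + 4)*(a + 6)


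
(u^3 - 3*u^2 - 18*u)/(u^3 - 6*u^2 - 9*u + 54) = u/(u - 3)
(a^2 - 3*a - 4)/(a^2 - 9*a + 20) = (a + 1)/(a - 5)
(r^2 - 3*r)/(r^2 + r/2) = 2*(r - 3)/(2*r + 1)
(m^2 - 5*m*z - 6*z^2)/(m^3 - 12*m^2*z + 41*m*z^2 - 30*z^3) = (m + z)/(m^2 - 6*m*z + 5*z^2)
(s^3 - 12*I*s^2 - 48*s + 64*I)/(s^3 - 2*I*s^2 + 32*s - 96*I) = (s - 4*I)/(s + 6*I)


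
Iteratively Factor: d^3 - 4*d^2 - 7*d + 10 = (d - 5)*(d^2 + d - 2) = (d - 5)*(d - 1)*(d + 2)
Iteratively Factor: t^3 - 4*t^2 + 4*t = (t - 2)*(t^2 - 2*t) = (t - 2)^2*(t)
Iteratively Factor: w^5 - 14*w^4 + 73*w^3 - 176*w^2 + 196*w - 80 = (w - 2)*(w^4 - 12*w^3 + 49*w^2 - 78*w + 40) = (w - 5)*(w - 2)*(w^3 - 7*w^2 + 14*w - 8) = (w - 5)*(w - 4)*(w - 2)*(w^2 - 3*w + 2) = (w - 5)*(w - 4)*(w - 2)^2*(w - 1)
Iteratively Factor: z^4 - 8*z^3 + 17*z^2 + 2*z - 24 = (z - 3)*(z^3 - 5*z^2 + 2*z + 8) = (z - 3)*(z - 2)*(z^2 - 3*z - 4) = (z - 4)*(z - 3)*(z - 2)*(z + 1)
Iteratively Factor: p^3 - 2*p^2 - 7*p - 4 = (p + 1)*(p^2 - 3*p - 4) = (p + 1)^2*(p - 4)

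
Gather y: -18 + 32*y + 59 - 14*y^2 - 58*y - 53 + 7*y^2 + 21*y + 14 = -7*y^2 - 5*y + 2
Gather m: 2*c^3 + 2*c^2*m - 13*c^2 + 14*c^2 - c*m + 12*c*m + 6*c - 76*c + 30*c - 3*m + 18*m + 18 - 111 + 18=2*c^3 + c^2 - 40*c + m*(2*c^2 + 11*c + 15) - 75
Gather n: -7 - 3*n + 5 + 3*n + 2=0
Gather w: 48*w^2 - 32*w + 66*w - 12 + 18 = 48*w^2 + 34*w + 6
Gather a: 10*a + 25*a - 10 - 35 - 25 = 35*a - 70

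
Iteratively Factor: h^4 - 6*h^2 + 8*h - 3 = (h - 1)*(h^3 + h^2 - 5*h + 3) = (h - 1)^2*(h^2 + 2*h - 3) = (h - 1)^2*(h + 3)*(h - 1)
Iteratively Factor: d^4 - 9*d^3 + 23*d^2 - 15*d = (d - 1)*(d^3 - 8*d^2 + 15*d) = d*(d - 1)*(d^2 - 8*d + 15) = d*(d - 3)*(d - 1)*(d - 5)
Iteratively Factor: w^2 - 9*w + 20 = (w - 5)*(w - 4)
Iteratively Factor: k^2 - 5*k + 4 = (k - 4)*(k - 1)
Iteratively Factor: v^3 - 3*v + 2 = (v - 1)*(v^2 + v - 2) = (v - 1)*(v + 2)*(v - 1)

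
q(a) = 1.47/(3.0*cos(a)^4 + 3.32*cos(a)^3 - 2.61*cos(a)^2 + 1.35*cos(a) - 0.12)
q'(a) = 1.47*(12.0*sin(a)*cos(a)^3 + 9.96*sin(a)*cos(a)^2 - 5.22*sin(a)*cos(a) + 1.35*sin(a))/(3.0*cos(a)^4 + 3.32*cos(a)^3 - 2.61*cos(a)^2 + 1.35*cos(a) - 0.12)^2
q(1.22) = 6.93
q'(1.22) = 37.36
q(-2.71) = -0.37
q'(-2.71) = -0.21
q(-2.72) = -0.37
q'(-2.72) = -0.20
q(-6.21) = 0.30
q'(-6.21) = 0.08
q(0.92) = 1.67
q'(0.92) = 6.78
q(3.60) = -0.38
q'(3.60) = -0.23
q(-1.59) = -10.01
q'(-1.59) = -99.00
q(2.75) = -0.36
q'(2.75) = 0.18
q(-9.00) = -0.37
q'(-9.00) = -0.20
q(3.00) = -0.34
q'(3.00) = 0.05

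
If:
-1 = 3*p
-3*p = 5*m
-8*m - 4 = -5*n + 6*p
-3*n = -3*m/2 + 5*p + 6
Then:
No Solution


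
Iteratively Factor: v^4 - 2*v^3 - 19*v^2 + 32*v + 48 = (v + 1)*(v^3 - 3*v^2 - 16*v + 48) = (v - 4)*(v + 1)*(v^2 + v - 12) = (v - 4)*(v - 3)*(v + 1)*(v + 4)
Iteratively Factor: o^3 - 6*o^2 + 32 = (o - 4)*(o^2 - 2*o - 8) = (o - 4)^2*(o + 2)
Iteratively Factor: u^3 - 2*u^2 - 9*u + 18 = (u - 3)*(u^2 + u - 6) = (u - 3)*(u + 3)*(u - 2)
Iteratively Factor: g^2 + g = (g + 1)*(g)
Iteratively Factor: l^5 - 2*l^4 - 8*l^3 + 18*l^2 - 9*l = (l)*(l^4 - 2*l^3 - 8*l^2 + 18*l - 9) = l*(l + 3)*(l^3 - 5*l^2 + 7*l - 3) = l*(l - 1)*(l + 3)*(l^2 - 4*l + 3) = l*(l - 3)*(l - 1)*(l + 3)*(l - 1)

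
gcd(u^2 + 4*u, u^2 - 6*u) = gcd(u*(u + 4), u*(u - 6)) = u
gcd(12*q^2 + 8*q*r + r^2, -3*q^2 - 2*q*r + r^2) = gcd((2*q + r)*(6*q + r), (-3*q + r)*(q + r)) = 1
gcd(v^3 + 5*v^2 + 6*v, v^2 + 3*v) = v^2 + 3*v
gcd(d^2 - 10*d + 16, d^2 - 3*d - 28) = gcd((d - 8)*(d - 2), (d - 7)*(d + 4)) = 1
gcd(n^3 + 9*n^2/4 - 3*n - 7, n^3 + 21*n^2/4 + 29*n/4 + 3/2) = n + 2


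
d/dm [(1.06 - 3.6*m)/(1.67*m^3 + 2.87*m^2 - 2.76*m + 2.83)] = (12.024*m^3 + 5.0214*m^2 - 6.0844*m - 7.2624)/(2.7889*m^6 + 9.5858*m^5 - 0.981499999999999*m^4 - 6.3902*m^3 + 23.8618*m^2 - 15.6216*m + 8.0089)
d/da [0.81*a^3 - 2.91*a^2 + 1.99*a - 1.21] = 2.43*a^2 - 5.82*a + 1.99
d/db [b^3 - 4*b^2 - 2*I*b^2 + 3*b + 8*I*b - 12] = 3*b^2 - 8*b - 4*I*b + 3 + 8*I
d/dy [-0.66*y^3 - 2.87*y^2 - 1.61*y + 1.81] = -1.98*y^2 - 5.74*y - 1.61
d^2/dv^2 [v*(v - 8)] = 2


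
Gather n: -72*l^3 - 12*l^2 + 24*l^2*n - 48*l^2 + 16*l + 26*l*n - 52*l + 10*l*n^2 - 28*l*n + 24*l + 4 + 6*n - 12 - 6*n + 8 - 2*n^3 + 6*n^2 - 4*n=-72*l^3 - 60*l^2 - 12*l - 2*n^3 + n^2*(10*l + 6) + n*(24*l^2 - 2*l - 4)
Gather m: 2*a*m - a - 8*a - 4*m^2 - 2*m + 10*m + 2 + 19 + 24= -9*a - 4*m^2 + m*(2*a + 8) + 45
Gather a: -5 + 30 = 25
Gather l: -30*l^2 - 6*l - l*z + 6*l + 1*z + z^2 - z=-30*l^2 - l*z + z^2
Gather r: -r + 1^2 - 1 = -r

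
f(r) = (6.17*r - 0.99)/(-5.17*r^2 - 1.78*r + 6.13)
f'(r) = (6.17*r - 0.99)*(10.34*r + 1.78)/(-5.17*r^2 - 1.78*r + 6.13)^2 + 6.17/(-5.17*r^2 - 1.78*r + 6.13) = (31.8989*r^2 - 10.2366*r + 36.0599)/(26.7289*r^4 + 18.4052*r^3 - 60.2158*r^2 - 21.8228*r + 37.5769)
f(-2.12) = 1.06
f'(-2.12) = 1.13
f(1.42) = -1.14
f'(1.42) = 1.84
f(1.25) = -1.61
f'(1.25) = 4.20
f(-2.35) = 0.85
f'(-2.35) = 0.71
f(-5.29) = 0.26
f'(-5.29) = 0.06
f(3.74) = -0.30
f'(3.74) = 0.08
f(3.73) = -0.30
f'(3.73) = 0.08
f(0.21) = 0.06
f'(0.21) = 1.16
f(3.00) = -0.38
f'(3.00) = 0.14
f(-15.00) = 0.08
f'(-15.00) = 0.01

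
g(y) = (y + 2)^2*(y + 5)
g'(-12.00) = 240.00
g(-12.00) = -700.00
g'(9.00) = 429.00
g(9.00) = 1694.00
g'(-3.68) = -1.61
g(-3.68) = 3.73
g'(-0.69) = 13.01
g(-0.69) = 7.40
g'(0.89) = 42.40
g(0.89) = 49.19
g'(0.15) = 26.77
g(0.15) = 23.81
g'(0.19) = 27.53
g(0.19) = 24.89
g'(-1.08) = 8.06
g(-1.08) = 3.32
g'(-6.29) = 29.47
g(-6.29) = -23.74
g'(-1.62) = 2.71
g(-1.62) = 0.49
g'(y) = (y + 2)^2 + (y + 5)*(2*y + 4)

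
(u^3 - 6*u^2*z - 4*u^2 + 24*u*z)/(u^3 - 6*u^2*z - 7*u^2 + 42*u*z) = (u - 4)/(u - 7)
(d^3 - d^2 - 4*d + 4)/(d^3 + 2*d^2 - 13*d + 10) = (d + 2)/(d + 5)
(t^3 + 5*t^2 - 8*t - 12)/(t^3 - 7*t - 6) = (t^2 + 4*t - 12)/(t^2 - t - 6)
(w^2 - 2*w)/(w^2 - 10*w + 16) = w/(w - 8)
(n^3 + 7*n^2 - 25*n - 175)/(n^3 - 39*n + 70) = (n + 5)/(n - 2)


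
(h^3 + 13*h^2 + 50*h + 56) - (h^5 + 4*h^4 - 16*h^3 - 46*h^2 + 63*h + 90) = -h^5 - 4*h^4 + 17*h^3 + 59*h^2 - 13*h - 34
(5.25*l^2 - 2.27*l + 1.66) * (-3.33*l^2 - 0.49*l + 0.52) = -17.4825*l^4 + 4.9866*l^3 - 1.6855*l^2 - 1.9938*l + 0.8632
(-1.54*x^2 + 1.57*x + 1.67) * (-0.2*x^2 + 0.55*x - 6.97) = 0.308*x^4 - 1.161*x^3 + 11.2633*x^2 - 10.0244*x - 11.6399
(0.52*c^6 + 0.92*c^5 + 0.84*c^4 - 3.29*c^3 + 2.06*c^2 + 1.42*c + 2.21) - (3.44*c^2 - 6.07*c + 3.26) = 0.52*c^6 + 0.92*c^5 + 0.84*c^4 - 3.29*c^3 - 1.38*c^2 + 7.49*c - 1.05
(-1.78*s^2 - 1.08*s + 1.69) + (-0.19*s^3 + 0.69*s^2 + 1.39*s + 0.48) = -0.19*s^3 - 1.09*s^2 + 0.31*s + 2.17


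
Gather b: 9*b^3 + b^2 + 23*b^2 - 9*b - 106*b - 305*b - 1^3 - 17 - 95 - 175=9*b^3 + 24*b^2 - 420*b - 288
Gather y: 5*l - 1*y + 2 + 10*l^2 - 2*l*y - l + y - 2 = 10*l^2 - 2*l*y + 4*l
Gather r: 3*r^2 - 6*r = 3*r^2 - 6*r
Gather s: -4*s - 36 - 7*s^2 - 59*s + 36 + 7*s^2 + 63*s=0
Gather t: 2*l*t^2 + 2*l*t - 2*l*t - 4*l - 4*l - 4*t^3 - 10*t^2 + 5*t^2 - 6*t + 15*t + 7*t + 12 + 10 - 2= -8*l - 4*t^3 + t^2*(2*l - 5) + 16*t + 20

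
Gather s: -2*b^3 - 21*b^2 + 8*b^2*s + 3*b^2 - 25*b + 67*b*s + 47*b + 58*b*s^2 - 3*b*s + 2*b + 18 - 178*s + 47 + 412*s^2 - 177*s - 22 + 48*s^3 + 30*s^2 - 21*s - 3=-2*b^3 - 18*b^2 + 24*b + 48*s^3 + s^2*(58*b + 442) + s*(8*b^2 + 64*b - 376) + 40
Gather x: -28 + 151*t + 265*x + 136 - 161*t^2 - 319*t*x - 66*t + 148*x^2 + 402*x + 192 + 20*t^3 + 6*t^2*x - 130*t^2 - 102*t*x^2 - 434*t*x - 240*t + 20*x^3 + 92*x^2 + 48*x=20*t^3 - 291*t^2 - 155*t + 20*x^3 + x^2*(240 - 102*t) + x*(6*t^2 - 753*t + 715) + 300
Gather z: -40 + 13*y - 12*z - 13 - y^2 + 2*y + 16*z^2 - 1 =-y^2 + 15*y + 16*z^2 - 12*z - 54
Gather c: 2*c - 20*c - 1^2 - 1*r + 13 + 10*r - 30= -18*c + 9*r - 18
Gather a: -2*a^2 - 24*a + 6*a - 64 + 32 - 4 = -2*a^2 - 18*a - 36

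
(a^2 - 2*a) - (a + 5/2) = a^2 - 3*a - 5/2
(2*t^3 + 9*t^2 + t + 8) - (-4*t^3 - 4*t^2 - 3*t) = 6*t^3 + 13*t^2 + 4*t + 8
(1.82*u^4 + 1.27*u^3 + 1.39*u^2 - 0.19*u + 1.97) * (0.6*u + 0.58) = 1.092*u^5 + 1.8176*u^4 + 1.5706*u^3 + 0.6922*u^2 + 1.0718*u + 1.1426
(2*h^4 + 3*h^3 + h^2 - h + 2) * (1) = 2*h^4 + 3*h^3 + h^2 - h + 2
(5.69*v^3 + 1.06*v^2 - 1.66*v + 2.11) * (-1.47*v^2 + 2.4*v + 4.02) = -8.3643*v^5 + 12.0978*v^4 + 27.858*v^3 - 2.8245*v^2 - 1.6092*v + 8.4822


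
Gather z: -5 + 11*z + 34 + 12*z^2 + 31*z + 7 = 12*z^2 + 42*z + 36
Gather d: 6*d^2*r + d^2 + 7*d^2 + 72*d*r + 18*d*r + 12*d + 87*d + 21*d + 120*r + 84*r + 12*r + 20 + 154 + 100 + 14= d^2*(6*r + 8) + d*(90*r + 120) + 216*r + 288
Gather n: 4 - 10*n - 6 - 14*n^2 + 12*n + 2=-14*n^2 + 2*n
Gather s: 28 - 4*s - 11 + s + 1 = 18 - 3*s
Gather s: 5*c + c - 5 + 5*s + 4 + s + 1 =6*c + 6*s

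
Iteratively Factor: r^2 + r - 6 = (r - 2)*(r + 3)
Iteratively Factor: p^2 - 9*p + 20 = (p - 4)*(p - 5)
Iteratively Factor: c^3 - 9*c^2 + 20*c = (c)*(c^2 - 9*c + 20) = c*(c - 5)*(c - 4)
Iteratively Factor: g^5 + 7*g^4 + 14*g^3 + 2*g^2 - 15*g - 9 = (g + 1)*(g^4 + 6*g^3 + 8*g^2 - 6*g - 9) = (g - 1)*(g + 1)*(g^3 + 7*g^2 + 15*g + 9) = (g - 1)*(g + 1)^2*(g^2 + 6*g + 9) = (g - 1)*(g + 1)^2*(g + 3)*(g + 3)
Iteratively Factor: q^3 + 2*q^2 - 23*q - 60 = (q + 3)*(q^2 - q - 20) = (q - 5)*(q + 3)*(q + 4)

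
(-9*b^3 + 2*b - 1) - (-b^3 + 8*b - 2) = -8*b^3 - 6*b + 1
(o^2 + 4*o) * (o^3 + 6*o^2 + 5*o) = o^5 + 10*o^4 + 29*o^3 + 20*o^2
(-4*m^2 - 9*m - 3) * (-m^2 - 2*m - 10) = 4*m^4 + 17*m^3 + 61*m^2 + 96*m + 30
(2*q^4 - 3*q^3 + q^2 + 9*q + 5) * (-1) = -2*q^4 + 3*q^3 - q^2 - 9*q - 5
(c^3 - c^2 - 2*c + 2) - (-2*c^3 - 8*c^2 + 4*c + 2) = 3*c^3 + 7*c^2 - 6*c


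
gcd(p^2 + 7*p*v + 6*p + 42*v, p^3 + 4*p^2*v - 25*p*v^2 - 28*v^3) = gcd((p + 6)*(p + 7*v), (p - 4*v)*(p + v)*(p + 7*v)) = p + 7*v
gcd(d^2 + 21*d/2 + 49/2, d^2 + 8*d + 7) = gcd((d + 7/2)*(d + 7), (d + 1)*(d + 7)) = d + 7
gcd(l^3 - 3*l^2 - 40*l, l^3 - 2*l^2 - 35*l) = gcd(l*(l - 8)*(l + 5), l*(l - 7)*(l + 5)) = l^2 + 5*l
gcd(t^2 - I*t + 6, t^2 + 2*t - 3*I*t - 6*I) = t - 3*I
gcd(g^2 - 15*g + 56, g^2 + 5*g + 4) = 1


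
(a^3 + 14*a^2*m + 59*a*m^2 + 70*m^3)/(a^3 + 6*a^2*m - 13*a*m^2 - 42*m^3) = (a + 5*m)/(a - 3*m)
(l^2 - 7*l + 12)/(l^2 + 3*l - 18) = (l - 4)/(l + 6)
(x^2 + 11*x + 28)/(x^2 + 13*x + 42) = (x + 4)/(x + 6)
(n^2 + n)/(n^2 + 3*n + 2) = n/(n + 2)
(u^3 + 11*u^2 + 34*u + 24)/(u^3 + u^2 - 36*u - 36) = (u + 4)/(u - 6)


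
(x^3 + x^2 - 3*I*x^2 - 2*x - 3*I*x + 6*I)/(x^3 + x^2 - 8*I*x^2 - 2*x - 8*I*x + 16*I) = (x - 3*I)/(x - 8*I)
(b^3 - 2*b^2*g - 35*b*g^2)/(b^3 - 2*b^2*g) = (b^2 - 2*b*g - 35*g^2)/(b*(b - 2*g))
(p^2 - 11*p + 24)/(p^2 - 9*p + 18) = (p - 8)/(p - 6)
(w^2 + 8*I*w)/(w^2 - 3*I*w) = (w + 8*I)/(w - 3*I)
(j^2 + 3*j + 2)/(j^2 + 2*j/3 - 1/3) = 3*(j + 2)/(3*j - 1)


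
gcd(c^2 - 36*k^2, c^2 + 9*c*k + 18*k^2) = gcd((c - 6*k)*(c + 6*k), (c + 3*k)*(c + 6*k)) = c + 6*k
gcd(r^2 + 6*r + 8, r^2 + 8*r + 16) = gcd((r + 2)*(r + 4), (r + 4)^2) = r + 4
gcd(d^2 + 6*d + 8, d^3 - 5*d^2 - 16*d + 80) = d + 4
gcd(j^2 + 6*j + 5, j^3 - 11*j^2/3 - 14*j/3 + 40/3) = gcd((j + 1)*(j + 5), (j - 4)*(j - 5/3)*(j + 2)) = 1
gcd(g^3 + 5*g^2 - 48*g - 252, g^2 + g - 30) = g + 6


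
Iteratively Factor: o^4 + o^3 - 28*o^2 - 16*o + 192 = (o - 4)*(o^3 + 5*o^2 - 8*o - 48) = (o - 4)*(o - 3)*(o^2 + 8*o + 16) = (o - 4)*(o - 3)*(o + 4)*(o + 4)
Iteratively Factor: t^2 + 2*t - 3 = (t + 3)*(t - 1)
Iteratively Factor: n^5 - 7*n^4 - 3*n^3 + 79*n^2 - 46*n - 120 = (n + 3)*(n^4 - 10*n^3 + 27*n^2 - 2*n - 40) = (n - 5)*(n + 3)*(n^3 - 5*n^2 + 2*n + 8) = (n - 5)*(n + 1)*(n + 3)*(n^2 - 6*n + 8) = (n - 5)*(n - 2)*(n + 1)*(n + 3)*(n - 4)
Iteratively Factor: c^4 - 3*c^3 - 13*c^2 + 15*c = (c)*(c^3 - 3*c^2 - 13*c + 15) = c*(c - 1)*(c^2 - 2*c - 15) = c*(c - 1)*(c + 3)*(c - 5)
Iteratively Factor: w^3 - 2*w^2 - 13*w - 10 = (w + 1)*(w^2 - 3*w - 10) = (w - 5)*(w + 1)*(w + 2)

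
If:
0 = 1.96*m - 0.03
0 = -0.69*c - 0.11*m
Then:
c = -0.00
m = 0.02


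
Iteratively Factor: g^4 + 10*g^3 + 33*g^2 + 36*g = (g + 4)*(g^3 + 6*g^2 + 9*g) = (g + 3)*(g + 4)*(g^2 + 3*g) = g*(g + 3)*(g + 4)*(g + 3)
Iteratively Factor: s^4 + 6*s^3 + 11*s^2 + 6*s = (s + 2)*(s^3 + 4*s^2 + 3*s) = (s + 1)*(s + 2)*(s^2 + 3*s) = (s + 1)*(s + 2)*(s + 3)*(s)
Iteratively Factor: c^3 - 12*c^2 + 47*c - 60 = (c - 3)*(c^2 - 9*c + 20) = (c - 5)*(c - 3)*(c - 4)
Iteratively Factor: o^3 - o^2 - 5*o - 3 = (o + 1)*(o^2 - 2*o - 3) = (o - 3)*(o + 1)*(o + 1)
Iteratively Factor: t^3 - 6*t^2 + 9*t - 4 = (t - 4)*(t^2 - 2*t + 1) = (t - 4)*(t - 1)*(t - 1)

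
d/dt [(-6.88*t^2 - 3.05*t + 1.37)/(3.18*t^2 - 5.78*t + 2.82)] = (49.4654*t^2 - 47.5164*t - 0.682399999999999)/(10.1124*t^4 - 36.7608*t^3 + 51.3436*t^2 - 32.5992*t + 7.9524)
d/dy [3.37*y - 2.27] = 3.37000000000000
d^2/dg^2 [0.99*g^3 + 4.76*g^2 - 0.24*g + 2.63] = 5.94*g + 9.52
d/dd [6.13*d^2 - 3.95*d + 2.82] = 12.26*d - 3.95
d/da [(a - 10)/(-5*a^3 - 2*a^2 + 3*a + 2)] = 2*(5*a^3 - 74*a^2 - 20*a + 16)/(25*a^6 + 20*a^5 - 26*a^4 - 32*a^3 + a^2 + 12*a + 4)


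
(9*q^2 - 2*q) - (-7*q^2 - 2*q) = 16*q^2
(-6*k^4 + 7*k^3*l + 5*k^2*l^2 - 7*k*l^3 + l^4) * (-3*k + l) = 18*k^5 - 27*k^4*l - 8*k^3*l^2 + 26*k^2*l^3 - 10*k*l^4 + l^5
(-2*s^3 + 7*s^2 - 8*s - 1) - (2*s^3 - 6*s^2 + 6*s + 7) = -4*s^3 + 13*s^2 - 14*s - 8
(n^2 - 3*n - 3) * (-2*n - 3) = -2*n^3 + 3*n^2 + 15*n + 9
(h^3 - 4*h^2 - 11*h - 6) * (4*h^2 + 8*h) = 4*h^5 - 8*h^4 - 76*h^3 - 112*h^2 - 48*h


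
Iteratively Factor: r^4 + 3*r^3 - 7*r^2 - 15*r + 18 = (r + 3)*(r^3 - 7*r + 6) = (r - 2)*(r + 3)*(r^2 + 2*r - 3) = (r - 2)*(r + 3)^2*(r - 1)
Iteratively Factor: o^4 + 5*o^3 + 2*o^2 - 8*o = (o + 4)*(o^3 + o^2 - 2*o) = (o + 2)*(o + 4)*(o^2 - o) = o*(o + 2)*(o + 4)*(o - 1)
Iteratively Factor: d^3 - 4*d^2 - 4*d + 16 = (d - 4)*(d^2 - 4) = (d - 4)*(d + 2)*(d - 2)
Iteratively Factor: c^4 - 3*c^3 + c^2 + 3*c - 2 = (c - 1)*(c^3 - 2*c^2 - c + 2) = (c - 2)*(c - 1)*(c^2 - 1) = (c - 2)*(c - 1)^2*(c + 1)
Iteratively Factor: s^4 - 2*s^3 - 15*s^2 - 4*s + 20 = (s - 1)*(s^3 - s^2 - 16*s - 20) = (s - 5)*(s - 1)*(s^2 + 4*s + 4) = (s - 5)*(s - 1)*(s + 2)*(s + 2)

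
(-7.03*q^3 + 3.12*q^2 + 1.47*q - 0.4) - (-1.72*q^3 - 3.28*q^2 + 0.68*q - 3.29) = -5.31*q^3 + 6.4*q^2 + 0.79*q + 2.89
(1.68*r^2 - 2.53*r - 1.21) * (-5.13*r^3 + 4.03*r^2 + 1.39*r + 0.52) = -8.6184*r^5 + 19.7493*r^4 - 1.6534*r^3 - 7.5194*r^2 - 2.9975*r - 0.6292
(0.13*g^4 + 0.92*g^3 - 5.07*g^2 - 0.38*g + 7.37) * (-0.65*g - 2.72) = -0.0845*g^5 - 0.9516*g^4 + 0.7931*g^3 + 14.0374*g^2 - 3.7569*g - 20.0464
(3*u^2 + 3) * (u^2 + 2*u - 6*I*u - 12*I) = 3*u^4 + 6*u^3 - 18*I*u^3 + 3*u^2 - 36*I*u^2 + 6*u - 18*I*u - 36*I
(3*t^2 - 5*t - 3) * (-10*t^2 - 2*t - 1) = -30*t^4 + 44*t^3 + 37*t^2 + 11*t + 3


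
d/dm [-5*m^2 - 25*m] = -10*m - 25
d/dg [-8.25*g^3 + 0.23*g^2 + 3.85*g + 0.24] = -24.75*g^2 + 0.46*g + 3.85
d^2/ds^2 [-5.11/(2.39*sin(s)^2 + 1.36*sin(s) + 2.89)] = (116.755324*sin(s)^4 + 49.828632*sin(s)^3 - 306.862654*sin(s)^2 - 119.741608*sin(s) + 51.68765)/(2.39*sin(s)^2 + 1.36*sin(s) + 2.89)^3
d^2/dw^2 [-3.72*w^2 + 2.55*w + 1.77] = -7.44000000000000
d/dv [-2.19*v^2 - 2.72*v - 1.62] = -4.38*v - 2.72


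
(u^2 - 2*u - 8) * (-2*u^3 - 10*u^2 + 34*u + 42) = -2*u^5 - 6*u^4 + 70*u^3 + 54*u^2 - 356*u - 336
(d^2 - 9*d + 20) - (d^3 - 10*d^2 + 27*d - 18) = -d^3 + 11*d^2 - 36*d + 38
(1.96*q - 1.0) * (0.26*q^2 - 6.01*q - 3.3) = 0.5096*q^3 - 12.0396*q^2 - 0.458*q + 3.3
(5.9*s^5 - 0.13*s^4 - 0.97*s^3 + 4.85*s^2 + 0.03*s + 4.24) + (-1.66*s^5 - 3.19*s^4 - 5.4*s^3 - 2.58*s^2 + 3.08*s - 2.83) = 4.24*s^5 - 3.32*s^4 - 6.37*s^3 + 2.27*s^2 + 3.11*s + 1.41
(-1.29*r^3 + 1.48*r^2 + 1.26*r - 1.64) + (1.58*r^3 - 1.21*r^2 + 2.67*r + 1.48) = 0.29*r^3 + 0.27*r^2 + 3.93*r - 0.16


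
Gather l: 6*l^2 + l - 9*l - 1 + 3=6*l^2 - 8*l + 2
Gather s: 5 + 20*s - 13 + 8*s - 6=28*s - 14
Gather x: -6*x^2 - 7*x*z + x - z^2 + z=-6*x^2 + x*(1 - 7*z) - z^2 + z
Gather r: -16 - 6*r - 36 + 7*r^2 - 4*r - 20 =7*r^2 - 10*r - 72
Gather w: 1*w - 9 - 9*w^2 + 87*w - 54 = -9*w^2 + 88*w - 63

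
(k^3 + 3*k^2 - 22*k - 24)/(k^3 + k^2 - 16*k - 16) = (k + 6)/(k + 4)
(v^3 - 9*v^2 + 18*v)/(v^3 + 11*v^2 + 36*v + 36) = v*(v^2 - 9*v + 18)/(v^3 + 11*v^2 + 36*v + 36)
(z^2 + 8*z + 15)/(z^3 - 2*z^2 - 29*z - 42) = (z + 5)/(z^2 - 5*z - 14)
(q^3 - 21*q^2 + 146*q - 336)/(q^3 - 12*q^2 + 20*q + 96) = (q - 7)/(q + 2)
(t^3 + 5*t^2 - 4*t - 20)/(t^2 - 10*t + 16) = (t^2 + 7*t + 10)/(t - 8)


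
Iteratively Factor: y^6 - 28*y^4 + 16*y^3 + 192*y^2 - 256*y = (y - 4)*(y^5 + 4*y^4 - 12*y^3 - 32*y^2 + 64*y) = (y - 4)*(y + 4)*(y^4 - 12*y^2 + 16*y) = y*(y - 4)*(y + 4)*(y^3 - 12*y + 16) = y*(y - 4)*(y + 4)^2*(y^2 - 4*y + 4) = y*(y - 4)*(y - 2)*(y + 4)^2*(y - 2)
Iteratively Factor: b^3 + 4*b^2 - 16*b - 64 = (b + 4)*(b^2 - 16) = (b - 4)*(b + 4)*(b + 4)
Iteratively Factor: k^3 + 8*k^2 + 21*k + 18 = (k + 3)*(k^2 + 5*k + 6) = (k + 3)^2*(k + 2)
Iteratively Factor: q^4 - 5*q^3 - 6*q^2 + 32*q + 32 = (q + 2)*(q^3 - 7*q^2 + 8*q + 16) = (q + 1)*(q + 2)*(q^2 - 8*q + 16) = (q - 4)*(q + 1)*(q + 2)*(q - 4)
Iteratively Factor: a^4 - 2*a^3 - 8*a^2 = (a)*(a^3 - 2*a^2 - 8*a) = a*(a + 2)*(a^2 - 4*a) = a^2*(a + 2)*(a - 4)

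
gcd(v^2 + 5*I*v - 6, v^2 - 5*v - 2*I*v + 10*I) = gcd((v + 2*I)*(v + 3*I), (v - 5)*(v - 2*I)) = 1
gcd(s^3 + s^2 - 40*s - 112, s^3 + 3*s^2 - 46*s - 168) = s^2 - 3*s - 28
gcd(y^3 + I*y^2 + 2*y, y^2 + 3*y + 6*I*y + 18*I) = 1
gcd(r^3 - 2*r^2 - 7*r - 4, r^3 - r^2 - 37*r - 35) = r + 1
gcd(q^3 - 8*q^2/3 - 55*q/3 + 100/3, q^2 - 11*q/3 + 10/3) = q - 5/3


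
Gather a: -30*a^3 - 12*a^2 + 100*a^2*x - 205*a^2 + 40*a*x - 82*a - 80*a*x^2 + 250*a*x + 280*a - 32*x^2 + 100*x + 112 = -30*a^3 + a^2*(100*x - 217) + a*(-80*x^2 + 290*x + 198) - 32*x^2 + 100*x + 112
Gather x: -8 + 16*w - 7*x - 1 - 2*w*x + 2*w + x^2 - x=18*w + x^2 + x*(-2*w - 8) - 9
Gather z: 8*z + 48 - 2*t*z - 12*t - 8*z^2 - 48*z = -12*t - 8*z^2 + z*(-2*t - 40) + 48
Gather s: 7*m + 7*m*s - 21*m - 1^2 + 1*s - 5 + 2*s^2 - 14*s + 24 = -14*m + 2*s^2 + s*(7*m - 13) + 18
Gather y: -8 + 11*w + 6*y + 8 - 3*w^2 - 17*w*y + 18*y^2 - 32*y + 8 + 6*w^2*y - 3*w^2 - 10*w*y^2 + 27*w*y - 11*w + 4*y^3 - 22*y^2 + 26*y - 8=-6*w^2 + 4*y^3 + y^2*(-10*w - 4) + y*(6*w^2 + 10*w)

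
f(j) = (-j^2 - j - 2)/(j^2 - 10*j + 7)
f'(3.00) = 0.21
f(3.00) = 1.00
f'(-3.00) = 0.05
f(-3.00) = -0.17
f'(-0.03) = -0.50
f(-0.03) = -0.27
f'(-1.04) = -0.01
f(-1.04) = -0.11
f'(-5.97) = 0.04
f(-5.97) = -0.31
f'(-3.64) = 0.05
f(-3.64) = -0.20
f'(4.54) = 0.49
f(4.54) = 1.53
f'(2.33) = 0.08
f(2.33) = 0.90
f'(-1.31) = 0.01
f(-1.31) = -0.11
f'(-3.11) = 0.05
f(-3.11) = -0.18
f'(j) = (10 - 2*j)*(-j^2 - j - 2)/(j^2 - 10*j + 7)^2 + (-2*j - 1)/(j^2 - 10*j + 7)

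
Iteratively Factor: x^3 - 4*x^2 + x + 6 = (x - 3)*(x^2 - x - 2) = (x - 3)*(x - 2)*(x + 1)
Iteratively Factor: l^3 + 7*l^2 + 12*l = (l + 3)*(l^2 + 4*l) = (l + 3)*(l + 4)*(l)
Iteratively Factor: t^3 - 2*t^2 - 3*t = (t - 3)*(t^2 + t) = (t - 3)*(t + 1)*(t)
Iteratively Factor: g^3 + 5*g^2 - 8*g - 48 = (g + 4)*(g^2 + g - 12) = (g + 4)^2*(g - 3)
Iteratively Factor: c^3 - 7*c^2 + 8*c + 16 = (c - 4)*(c^2 - 3*c - 4) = (c - 4)*(c + 1)*(c - 4)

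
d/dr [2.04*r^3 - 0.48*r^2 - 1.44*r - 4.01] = 6.12*r^2 - 0.96*r - 1.44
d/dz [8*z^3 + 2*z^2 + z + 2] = 24*z^2 + 4*z + 1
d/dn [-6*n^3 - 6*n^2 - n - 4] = -18*n^2 - 12*n - 1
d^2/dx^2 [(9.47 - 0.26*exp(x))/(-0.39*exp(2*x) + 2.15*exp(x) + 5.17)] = (0.039546*exp(4*x) - 5.543538*exp(3*x) + 26.967213*exp(2*x) - 123.042549*exp(x) + 112.213299)*exp(x)/(0.059319*exp(6*x) - 0.981045*exp(5*x) + 3.049254*exp(4*x) + 16.071895*exp(3*x) - 40.422162*exp(2*x) - 172.401405*exp(x) - 138.188413)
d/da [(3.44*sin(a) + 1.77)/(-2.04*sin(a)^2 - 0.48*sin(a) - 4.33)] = (7.0176*sin(a)^2 + 7.2216*sin(a) - 14.0456)*cos(a)/(4.1616*sin(a)^4 + 1.9584*sin(a)^3 + 17.8968*sin(a)^2 + 4.1568*sin(a) + 18.7489)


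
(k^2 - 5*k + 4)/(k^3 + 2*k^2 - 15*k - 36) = (k - 1)/(k^2 + 6*k + 9)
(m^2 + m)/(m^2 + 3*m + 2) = m/(m + 2)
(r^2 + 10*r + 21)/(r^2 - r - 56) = (r + 3)/(r - 8)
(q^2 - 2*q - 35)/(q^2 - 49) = (q + 5)/(q + 7)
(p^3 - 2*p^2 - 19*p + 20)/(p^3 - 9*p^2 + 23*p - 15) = (p + 4)/(p - 3)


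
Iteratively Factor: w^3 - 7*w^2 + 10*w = (w)*(w^2 - 7*w + 10) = w*(w - 5)*(w - 2)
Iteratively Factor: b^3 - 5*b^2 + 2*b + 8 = (b - 4)*(b^2 - b - 2) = (b - 4)*(b - 2)*(b + 1)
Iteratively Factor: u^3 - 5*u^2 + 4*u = (u)*(u^2 - 5*u + 4) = u*(u - 4)*(u - 1)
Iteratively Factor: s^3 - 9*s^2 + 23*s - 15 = (s - 3)*(s^2 - 6*s + 5) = (s - 3)*(s - 1)*(s - 5)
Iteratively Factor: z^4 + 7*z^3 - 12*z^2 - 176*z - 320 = (z + 4)*(z^3 + 3*z^2 - 24*z - 80) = (z - 5)*(z + 4)*(z^2 + 8*z + 16) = (z - 5)*(z + 4)^2*(z + 4)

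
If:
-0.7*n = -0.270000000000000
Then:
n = 0.39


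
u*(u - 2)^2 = u^3 - 4*u^2 + 4*u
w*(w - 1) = w^2 - w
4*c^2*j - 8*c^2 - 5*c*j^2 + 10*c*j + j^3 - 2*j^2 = (-4*c + j)*(-c + j)*(j - 2)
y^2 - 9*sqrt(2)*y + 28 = (y - 7*sqrt(2))*(y - 2*sqrt(2))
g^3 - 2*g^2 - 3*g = g*(g - 3)*(g + 1)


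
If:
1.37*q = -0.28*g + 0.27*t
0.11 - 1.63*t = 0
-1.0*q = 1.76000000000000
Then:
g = 8.68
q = -1.76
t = 0.07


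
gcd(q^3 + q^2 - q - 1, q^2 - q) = q - 1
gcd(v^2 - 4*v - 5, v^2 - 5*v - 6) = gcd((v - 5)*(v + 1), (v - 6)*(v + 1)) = v + 1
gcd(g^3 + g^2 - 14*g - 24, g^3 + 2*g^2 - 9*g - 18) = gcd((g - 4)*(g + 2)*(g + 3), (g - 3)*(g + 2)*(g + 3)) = g^2 + 5*g + 6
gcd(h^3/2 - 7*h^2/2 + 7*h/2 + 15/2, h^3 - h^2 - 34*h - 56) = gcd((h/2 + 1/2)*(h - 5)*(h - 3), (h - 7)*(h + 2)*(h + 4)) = 1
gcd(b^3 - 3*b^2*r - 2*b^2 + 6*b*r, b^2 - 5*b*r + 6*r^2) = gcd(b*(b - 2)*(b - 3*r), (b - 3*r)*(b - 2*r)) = -b + 3*r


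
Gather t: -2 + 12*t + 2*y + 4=12*t + 2*y + 2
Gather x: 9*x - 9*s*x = x*(9 - 9*s)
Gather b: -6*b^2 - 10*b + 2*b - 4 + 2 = -6*b^2 - 8*b - 2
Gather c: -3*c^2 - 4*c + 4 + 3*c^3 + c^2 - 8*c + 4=3*c^3 - 2*c^2 - 12*c + 8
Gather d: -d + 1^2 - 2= -d - 1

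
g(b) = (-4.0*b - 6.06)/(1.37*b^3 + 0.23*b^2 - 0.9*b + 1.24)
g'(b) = (-4.0*b - 6.06)*(-4.11*b^2 - 0.46*b + 0.9)/(1.37*b^3 + 0.23*b^2 - 0.9*b + 1.24)^2 - 4.0/(1.37*b^3 + 0.23*b^2 - 0.9*b + 1.24)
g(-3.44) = -0.16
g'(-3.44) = -0.07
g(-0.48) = -2.63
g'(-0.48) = -2.83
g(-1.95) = -0.28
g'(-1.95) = 0.03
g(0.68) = -7.54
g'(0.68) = 5.06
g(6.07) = -0.10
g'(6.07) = 0.04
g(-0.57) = -2.40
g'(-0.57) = -2.28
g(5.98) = -0.10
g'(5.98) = 0.04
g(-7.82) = -0.04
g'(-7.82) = -0.01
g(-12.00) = -0.02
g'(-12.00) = -0.00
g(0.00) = -4.89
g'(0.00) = -6.77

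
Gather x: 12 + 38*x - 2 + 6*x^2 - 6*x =6*x^2 + 32*x + 10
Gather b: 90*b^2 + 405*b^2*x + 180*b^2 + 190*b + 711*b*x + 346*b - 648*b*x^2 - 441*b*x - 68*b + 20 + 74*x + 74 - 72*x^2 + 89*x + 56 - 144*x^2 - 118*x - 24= b^2*(405*x + 270) + b*(-648*x^2 + 270*x + 468) - 216*x^2 + 45*x + 126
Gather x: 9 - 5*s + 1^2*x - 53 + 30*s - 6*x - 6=25*s - 5*x - 50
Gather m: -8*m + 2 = 2 - 8*m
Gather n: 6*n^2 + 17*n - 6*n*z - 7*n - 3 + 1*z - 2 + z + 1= 6*n^2 + n*(10 - 6*z) + 2*z - 4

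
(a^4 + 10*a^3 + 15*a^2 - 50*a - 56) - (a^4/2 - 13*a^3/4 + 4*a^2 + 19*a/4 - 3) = a^4/2 + 53*a^3/4 + 11*a^2 - 219*a/4 - 53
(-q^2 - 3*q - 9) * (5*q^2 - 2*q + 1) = -5*q^4 - 13*q^3 - 40*q^2 + 15*q - 9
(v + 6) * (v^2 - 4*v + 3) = v^3 + 2*v^2 - 21*v + 18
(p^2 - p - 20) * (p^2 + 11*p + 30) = p^4 + 10*p^3 - p^2 - 250*p - 600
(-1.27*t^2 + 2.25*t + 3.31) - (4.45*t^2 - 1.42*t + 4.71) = -5.72*t^2 + 3.67*t - 1.4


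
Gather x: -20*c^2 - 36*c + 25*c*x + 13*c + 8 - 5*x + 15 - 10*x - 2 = -20*c^2 - 23*c + x*(25*c - 15) + 21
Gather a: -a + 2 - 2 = -a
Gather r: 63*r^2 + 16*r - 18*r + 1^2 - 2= 63*r^2 - 2*r - 1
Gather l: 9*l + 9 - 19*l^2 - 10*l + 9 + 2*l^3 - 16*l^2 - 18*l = 2*l^3 - 35*l^2 - 19*l + 18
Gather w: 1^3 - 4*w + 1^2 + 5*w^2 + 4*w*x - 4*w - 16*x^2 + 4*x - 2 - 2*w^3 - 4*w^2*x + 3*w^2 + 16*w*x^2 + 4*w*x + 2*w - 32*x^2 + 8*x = -2*w^3 + w^2*(8 - 4*x) + w*(16*x^2 + 8*x - 6) - 48*x^2 + 12*x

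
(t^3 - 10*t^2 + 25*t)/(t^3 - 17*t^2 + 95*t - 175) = t/(t - 7)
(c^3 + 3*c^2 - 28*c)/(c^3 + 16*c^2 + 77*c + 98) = c*(c - 4)/(c^2 + 9*c + 14)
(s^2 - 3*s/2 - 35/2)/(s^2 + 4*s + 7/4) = 2*(s - 5)/(2*s + 1)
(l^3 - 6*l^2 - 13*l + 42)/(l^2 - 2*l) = l - 4 - 21/l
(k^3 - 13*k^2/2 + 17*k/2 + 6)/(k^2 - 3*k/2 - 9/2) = (2*k^2 - 7*k - 4)/(2*k + 3)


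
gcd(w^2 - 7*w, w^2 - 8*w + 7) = w - 7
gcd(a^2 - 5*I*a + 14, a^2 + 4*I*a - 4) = a + 2*I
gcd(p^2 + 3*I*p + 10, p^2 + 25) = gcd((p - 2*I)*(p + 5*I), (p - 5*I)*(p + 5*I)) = p + 5*I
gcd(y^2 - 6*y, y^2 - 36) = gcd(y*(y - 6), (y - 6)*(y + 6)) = y - 6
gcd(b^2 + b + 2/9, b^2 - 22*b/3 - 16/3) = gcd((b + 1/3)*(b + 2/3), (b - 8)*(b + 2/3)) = b + 2/3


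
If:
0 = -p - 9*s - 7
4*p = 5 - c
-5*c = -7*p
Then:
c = 35/27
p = 25/27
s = -214/243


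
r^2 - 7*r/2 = r*(r - 7/2)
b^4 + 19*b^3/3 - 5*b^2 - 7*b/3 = b*(b - 1)*(b + 1/3)*(b + 7)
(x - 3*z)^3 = x^3 - 9*x^2*z + 27*x*z^2 - 27*z^3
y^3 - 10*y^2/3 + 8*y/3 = y*(y - 2)*(y - 4/3)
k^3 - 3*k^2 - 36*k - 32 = (k - 8)*(k + 1)*(k + 4)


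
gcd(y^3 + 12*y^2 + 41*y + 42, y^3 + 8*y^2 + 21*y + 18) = y^2 + 5*y + 6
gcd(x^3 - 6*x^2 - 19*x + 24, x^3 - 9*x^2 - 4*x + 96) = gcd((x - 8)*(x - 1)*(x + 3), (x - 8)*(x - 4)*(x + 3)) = x^2 - 5*x - 24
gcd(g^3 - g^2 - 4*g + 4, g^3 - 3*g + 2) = g^2 + g - 2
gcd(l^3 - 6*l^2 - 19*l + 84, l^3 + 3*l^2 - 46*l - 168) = l^2 - 3*l - 28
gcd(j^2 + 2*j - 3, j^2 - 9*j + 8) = j - 1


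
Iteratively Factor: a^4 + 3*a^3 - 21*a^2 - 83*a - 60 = (a + 3)*(a^3 - 21*a - 20) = (a + 1)*(a + 3)*(a^2 - a - 20) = (a + 1)*(a + 3)*(a + 4)*(a - 5)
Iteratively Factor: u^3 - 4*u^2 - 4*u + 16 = (u - 2)*(u^2 - 2*u - 8) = (u - 4)*(u - 2)*(u + 2)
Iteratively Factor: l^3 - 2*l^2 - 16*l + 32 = (l - 2)*(l^2 - 16) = (l - 2)*(l + 4)*(l - 4)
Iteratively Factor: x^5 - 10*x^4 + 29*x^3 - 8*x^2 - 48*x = (x)*(x^4 - 10*x^3 + 29*x^2 - 8*x - 48) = x*(x - 4)*(x^3 - 6*x^2 + 5*x + 12) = x*(x - 4)*(x - 3)*(x^2 - 3*x - 4) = x*(x - 4)^2*(x - 3)*(x + 1)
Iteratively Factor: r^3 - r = (r + 1)*(r^2 - r) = r*(r + 1)*(r - 1)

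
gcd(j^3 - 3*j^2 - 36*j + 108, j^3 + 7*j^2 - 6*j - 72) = j^2 + 3*j - 18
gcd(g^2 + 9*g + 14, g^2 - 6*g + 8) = 1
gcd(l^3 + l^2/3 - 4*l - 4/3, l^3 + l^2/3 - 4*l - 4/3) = l^3 + l^2/3 - 4*l - 4/3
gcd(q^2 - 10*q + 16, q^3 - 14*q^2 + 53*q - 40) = q - 8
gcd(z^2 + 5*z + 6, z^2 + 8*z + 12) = z + 2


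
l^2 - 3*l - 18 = (l - 6)*(l + 3)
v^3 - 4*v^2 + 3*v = v*(v - 3)*(v - 1)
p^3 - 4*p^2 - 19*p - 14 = (p - 7)*(p + 1)*(p + 2)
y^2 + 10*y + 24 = (y + 4)*(y + 6)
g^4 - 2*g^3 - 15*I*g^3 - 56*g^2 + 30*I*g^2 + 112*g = g*(g - 2)*(g - 8*I)*(g - 7*I)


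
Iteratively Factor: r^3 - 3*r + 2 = (r - 1)*(r^2 + r - 2) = (r - 1)^2*(r + 2)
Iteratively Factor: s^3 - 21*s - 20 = (s + 1)*(s^2 - s - 20) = (s + 1)*(s + 4)*(s - 5)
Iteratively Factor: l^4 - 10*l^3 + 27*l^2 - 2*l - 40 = (l - 5)*(l^3 - 5*l^2 + 2*l + 8) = (l - 5)*(l - 2)*(l^2 - 3*l - 4) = (l - 5)*(l - 4)*(l - 2)*(l + 1)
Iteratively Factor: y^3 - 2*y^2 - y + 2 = (y - 2)*(y^2 - 1) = (y - 2)*(y - 1)*(y + 1)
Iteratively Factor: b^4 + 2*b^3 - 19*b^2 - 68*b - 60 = (b - 5)*(b^3 + 7*b^2 + 16*b + 12) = (b - 5)*(b + 2)*(b^2 + 5*b + 6) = (b - 5)*(b + 2)*(b + 3)*(b + 2)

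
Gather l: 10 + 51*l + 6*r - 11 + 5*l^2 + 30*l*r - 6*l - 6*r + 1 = 5*l^2 + l*(30*r + 45)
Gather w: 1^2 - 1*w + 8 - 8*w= 9 - 9*w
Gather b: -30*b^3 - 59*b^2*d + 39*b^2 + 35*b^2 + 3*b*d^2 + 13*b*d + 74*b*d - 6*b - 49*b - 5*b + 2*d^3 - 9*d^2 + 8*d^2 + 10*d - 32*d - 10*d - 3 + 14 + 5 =-30*b^3 + b^2*(74 - 59*d) + b*(3*d^2 + 87*d - 60) + 2*d^3 - d^2 - 32*d + 16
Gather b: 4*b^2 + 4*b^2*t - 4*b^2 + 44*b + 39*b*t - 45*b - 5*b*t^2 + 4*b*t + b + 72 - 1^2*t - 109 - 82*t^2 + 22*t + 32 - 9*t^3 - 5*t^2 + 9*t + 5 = 4*b^2*t + b*(-5*t^2 + 43*t) - 9*t^3 - 87*t^2 + 30*t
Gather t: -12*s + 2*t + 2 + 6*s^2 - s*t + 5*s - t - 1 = 6*s^2 - 7*s + t*(1 - s) + 1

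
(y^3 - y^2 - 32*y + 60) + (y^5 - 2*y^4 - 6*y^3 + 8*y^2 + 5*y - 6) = y^5 - 2*y^4 - 5*y^3 + 7*y^2 - 27*y + 54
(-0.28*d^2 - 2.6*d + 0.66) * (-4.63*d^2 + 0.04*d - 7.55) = 1.2964*d^4 + 12.0268*d^3 - 1.0458*d^2 + 19.6564*d - 4.983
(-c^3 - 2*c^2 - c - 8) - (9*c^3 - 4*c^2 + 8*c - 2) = -10*c^3 + 2*c^2 - 9*c - 6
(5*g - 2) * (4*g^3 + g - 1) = 20*g^4 - 8*g^3 + 5*g^2 - 7*g + 2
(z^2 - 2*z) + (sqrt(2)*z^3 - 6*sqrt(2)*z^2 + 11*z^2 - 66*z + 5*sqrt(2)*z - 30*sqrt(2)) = sqrt(2)*z^3 - 6*sqrt(2)*z^2 + 12*z^2 - 68*z + 5*sqrt(2)*z - 30*sqrt(2)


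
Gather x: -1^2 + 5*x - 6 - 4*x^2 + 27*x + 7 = -4*x^2 + 32*x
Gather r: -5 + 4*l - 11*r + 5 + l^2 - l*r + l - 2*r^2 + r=l^2 + 5*l - 2*r^2 + r*(-l - 10)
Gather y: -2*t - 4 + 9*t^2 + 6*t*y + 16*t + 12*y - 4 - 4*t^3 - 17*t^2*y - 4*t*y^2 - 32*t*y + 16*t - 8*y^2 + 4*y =-4*t^3 + 9*t^2 + 30*t + y^2*(-4*t - 8) + y*(-17*t^2 - 26*t + 16) - 8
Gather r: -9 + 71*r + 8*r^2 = 8*r^2 + 71*r - 9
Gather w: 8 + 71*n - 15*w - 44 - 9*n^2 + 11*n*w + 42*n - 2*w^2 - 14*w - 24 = -9*n^2 + 113*n - 2*w^2 + w*(11*n - 29) - 60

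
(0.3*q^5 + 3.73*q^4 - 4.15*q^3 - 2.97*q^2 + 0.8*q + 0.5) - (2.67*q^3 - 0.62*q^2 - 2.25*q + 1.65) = 0.3*q^5 + 3.73*q^4 - 6.82*q^3 - 2.35*q^2 + 3.05*q - 1.15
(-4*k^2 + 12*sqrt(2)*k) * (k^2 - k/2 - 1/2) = -4*k^4 + 2*k^3 + 12*sqrt(2)*k^3 - 6*sqrt(2)*k^2 + 2*k^2 - 6*sqrt(2)*k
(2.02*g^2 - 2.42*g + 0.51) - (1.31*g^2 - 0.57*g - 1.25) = 0.71*g^2 - 1.85*g + 1.76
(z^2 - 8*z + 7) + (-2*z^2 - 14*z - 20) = -z^2 - 22*z - 13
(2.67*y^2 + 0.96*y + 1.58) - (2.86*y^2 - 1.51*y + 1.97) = -0.19*y^2 + 2.47*y - 0.39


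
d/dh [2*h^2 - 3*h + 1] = 4*h - 3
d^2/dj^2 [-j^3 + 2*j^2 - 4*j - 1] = 4 - 6*j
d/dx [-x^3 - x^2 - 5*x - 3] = -3*x^2 - 2*x - 5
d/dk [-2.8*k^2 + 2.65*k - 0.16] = 2.65 - 5.6*k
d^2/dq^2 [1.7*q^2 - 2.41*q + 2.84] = 3.40000000000000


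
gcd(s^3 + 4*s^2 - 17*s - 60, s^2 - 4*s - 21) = s + 3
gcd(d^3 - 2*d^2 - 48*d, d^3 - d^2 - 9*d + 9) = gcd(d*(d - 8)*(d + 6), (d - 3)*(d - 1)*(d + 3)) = 1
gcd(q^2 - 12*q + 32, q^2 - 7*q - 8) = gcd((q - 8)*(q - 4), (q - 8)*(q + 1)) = q - 8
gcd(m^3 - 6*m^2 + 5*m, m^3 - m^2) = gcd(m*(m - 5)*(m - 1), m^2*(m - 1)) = m^2 - m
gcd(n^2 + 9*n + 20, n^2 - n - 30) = n + 5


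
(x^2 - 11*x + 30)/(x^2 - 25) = (x - 6)/(x + 5)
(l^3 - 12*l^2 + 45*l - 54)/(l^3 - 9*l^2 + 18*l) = (l - 3)/l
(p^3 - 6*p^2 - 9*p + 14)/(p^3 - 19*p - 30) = (p^2 - 8*p + 7)/(p^2 - 2*p - 15)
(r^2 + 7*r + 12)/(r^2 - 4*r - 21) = (r + 4)/(r - 7)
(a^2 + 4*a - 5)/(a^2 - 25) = (a - 1)/(a - 5)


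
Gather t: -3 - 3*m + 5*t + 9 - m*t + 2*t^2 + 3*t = -3*m + 2*t^2 + t*(8 - m) + 6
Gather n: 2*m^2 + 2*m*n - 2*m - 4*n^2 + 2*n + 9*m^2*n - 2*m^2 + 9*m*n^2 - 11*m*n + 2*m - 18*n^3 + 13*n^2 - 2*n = -18*n^3 + n^2*(9*m + 9) + n*(9*m^2 - 9*m)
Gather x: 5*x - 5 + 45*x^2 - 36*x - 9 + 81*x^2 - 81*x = 126*x^2 - 112*x - 14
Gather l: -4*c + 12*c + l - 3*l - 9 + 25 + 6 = 8*c - 2*l + 22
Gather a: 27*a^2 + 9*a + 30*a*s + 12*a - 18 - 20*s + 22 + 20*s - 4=27*a^2 + a*(30*s + 21)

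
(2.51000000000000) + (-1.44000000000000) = 1.07000000000000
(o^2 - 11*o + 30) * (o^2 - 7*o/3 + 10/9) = o^4 - 40*o^3/3 + 511*o^2/9 - 740*o/9 + 100/3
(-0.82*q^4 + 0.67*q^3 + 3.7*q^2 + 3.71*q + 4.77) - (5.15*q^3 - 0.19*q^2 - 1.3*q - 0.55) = -0.82*q^4 - 4.48*q^3 + 3.89*q^2 + 5.01*q + 5.32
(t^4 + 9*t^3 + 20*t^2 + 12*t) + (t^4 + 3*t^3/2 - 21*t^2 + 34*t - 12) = 2*t^4 + 21*t^3/2 - t^2 + 46*t - 12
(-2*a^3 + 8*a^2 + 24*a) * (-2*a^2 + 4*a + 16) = 4*a^5 - 24*a^4 - 48*a^3 + 224*a^2 + 384*a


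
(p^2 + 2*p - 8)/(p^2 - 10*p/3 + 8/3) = 3*(p + 4)/(3*p - 4)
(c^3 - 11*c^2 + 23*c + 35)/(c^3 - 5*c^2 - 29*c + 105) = (c^2 - 4*c - 5)/(c^2 + 2*c - 15)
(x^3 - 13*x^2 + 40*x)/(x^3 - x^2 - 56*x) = (x - 5)/(x + 7)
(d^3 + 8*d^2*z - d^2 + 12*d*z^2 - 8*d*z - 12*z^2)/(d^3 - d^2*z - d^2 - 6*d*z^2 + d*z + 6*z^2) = (-d - 6*z)/(-d + 3*z)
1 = 1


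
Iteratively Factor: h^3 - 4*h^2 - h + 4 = (h - 4)*(h^2 - 1) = (h - 4)*(h - 1)*(h + 1)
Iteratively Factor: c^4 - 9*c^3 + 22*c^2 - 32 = (c + 1)*(c^3 - 10*c^2 + 32*c - 32) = (c - 4)*(c + 1)*(c^2 - 6*c + 8) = (c - 4)^2*(c + 1)*(c - 2)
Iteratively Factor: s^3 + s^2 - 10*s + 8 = (s - 1)*(s^2 + 2*s - 8) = (s - 1)*(s + 4)*(s - 2)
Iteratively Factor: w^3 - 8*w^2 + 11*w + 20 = (w - 5)*(w^2 - 3*w - 4) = (w - 5)*(w + 1)*(w - 4)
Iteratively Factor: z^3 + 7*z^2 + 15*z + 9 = (z + 1)*(z^2 + 6*z + 9) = (z + 1)*(z + 3)*(z + 3)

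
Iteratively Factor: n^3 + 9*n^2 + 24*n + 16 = (n + 4)*(n^2 + 5*n + 4) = (n + 4)^2*(n + 1)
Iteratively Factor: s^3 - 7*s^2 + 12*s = (s - 3)*(s^2 - 4*s) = (s - 4)*(s - 3)*(s)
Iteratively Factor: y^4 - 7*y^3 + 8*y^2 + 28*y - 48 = (y - 3)*(y^3 - 4*y^2 - 4*y + 16) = (y - 3)*(y - 2)*(y^2 - 2*y - 8) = (y - 4)*(y - 3)*(y - 2)*(y + 2)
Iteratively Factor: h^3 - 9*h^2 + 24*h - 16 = (h - 1)*(h^2 - 8*h + 16) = (h - 4)*(h - 1)*(h - 4)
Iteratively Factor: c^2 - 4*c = (c - 4)*(c)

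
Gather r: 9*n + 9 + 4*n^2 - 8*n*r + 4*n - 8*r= 4*n^2 + 13*n + r*(-8*n - 8) + 9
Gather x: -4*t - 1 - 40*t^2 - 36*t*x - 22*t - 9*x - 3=-40*t^2 - 26*t + x*(-36*t - 9) - 4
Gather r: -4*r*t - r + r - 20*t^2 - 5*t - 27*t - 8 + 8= -4*r*t - 20*t^2 - 32*t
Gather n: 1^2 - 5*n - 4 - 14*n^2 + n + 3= -14*n^2 - 4*n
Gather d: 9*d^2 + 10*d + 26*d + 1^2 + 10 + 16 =9*d^2 + 36*d + 27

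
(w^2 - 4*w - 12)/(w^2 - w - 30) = (w + 2)/(w + 5)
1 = 1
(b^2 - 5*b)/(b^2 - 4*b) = (b - 5)/(b - 4)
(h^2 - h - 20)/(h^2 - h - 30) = (-h^2 + h + 20)/(-h^2 + h + 30)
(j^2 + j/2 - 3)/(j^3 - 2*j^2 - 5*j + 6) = (j - 3/2)/(j^2 - 4*j + 3)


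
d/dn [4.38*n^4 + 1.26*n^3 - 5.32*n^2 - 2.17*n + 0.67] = 17.52*n^3 + 3.78*n^2 - 10.64*n - 2.17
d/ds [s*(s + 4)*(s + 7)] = 3*s^2 + 22*s + 28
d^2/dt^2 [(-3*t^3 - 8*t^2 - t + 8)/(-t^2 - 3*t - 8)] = 40*(-t^3 + 24*t + 24)/(t^6 + 9*t^5 + 51*t^4 + 171*t^3 + 408*t^2 + 576*t + 512)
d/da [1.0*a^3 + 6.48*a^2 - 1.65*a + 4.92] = 3.0*a^2 + 12.96*a - 1.65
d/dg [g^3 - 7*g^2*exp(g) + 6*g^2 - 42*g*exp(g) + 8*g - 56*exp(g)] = -7*g^2*exp(g) + 3*g^2 - 56*g*exp(g) + 12*g - 98*exp(g) + 8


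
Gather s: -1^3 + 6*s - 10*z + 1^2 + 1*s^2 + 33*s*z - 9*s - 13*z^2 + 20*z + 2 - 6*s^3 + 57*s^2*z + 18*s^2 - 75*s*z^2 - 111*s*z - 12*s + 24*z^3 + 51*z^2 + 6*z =-6*s^3 + s^2*(57*z + 19) + s*(-75*z^2 - 78*z - 15) + 24*z^3 + 38*z^2 + 16*z + 2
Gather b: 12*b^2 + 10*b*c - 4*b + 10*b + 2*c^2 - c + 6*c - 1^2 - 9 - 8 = 12*b^2 + b*(10*c + 6) + 2*c^2 + 5*c - 18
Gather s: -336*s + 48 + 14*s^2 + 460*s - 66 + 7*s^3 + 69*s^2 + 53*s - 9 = 7*s^3 + 83*s^2 + 177*s - 27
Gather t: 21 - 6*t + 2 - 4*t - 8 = 15 - 10*t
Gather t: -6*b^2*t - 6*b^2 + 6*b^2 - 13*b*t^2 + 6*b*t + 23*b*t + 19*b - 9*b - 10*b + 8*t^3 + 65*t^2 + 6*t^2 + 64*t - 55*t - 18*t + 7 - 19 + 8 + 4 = 8*t^3 + t^2*(71 - 13*b) + t*(-6*b^2 + 29*b - 9)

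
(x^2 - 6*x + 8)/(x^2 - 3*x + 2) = (x - 4)/(x - 1)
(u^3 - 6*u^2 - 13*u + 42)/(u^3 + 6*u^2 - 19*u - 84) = (u^2 - 9*u + 14)/(u^2 + 3*u - 28)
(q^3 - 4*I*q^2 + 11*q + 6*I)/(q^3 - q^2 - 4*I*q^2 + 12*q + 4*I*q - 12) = (q^2 + 2*I*q - 1)/(q^2 + q*(-1 + 2*I) - 2*I)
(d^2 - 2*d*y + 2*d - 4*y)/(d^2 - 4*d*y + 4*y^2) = (-d - 2)/(-d + 2*y)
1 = 1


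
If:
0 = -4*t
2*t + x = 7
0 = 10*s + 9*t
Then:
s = 0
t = 0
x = 7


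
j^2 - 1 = (j - 1)*(j + 1)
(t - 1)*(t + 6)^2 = t^3 + 11*t^2 + 24*t - 36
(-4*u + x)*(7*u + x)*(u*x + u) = -28*u^3*x - 28*u^3 + 3*u^2*x^2 + 3*u^2*x + u*x^3 + u*x^2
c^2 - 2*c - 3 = (c - 3)*(c + 1)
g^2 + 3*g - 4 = (g - 1)*(g + 4)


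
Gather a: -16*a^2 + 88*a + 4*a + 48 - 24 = -16*a^2 + 92*a + 24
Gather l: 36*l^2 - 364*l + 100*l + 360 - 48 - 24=36*l^2 - 264*l + 288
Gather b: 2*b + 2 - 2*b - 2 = 0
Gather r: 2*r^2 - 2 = 2*r^2 - 2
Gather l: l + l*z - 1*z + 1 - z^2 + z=l*(z + 1) - z^2 + 1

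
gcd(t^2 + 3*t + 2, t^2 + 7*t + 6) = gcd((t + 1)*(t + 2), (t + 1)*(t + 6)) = t + 1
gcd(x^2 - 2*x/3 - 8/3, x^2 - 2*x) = x - 2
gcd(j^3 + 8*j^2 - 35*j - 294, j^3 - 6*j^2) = j - 6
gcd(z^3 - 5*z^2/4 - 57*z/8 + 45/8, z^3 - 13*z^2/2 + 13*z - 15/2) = z - 3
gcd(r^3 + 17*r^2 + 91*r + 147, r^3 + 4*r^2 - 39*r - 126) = r^2 + 10*r + 21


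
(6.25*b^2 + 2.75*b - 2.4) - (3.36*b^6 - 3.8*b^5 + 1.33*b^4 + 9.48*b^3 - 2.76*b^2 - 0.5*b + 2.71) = -3.36*b^6 + 3.8*b^5 - 1.33*b^4 - 9.48*b^3 + 9.01*b^2 + 3.25*b - 5.11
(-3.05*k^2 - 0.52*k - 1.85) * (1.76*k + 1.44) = -5.368*k^3 - 5.3072*k^2 - 4.0048*k - 2.664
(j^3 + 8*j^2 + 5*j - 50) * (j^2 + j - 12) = j^5 + 9*j^4 + j^3 - 141*j^2 - 110*j + 600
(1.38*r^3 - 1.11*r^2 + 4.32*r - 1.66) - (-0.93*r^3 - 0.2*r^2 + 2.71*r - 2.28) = 2.31*r^3 - 0.91*r^2 + 1.61*r + 0.62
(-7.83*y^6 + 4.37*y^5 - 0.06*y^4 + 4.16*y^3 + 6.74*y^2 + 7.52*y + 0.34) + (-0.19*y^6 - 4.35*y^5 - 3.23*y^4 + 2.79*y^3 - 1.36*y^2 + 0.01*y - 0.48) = -8.02*y^6 + 0.0200000000000005*y^5 - 3.29*y^4 + 6.95*y^3 + 5.38*y^2 + 7.53*y - 0.14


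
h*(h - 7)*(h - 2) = h^3 - 9*h^2 + 14*h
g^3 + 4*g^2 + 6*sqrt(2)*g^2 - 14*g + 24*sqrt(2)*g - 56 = (g + 4)*(g - sqrt(2))*(g + 7*sqrt(2))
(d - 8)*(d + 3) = d^2 - 5*d - 24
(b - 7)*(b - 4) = b^2 - 11*b + 28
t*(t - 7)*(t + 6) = t^3 - t^2 - 42*t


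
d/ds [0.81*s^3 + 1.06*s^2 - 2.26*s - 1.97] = 2.43*s^2 + 2.12*s - 2.26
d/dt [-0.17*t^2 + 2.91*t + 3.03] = 2.91 - 0.34*t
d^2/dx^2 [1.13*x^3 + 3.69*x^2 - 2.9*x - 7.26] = 6.78*x + 7.38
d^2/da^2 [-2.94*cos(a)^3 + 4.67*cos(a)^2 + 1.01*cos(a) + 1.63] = 1.195*cos(a) - 9.34*cos(2*a) + 6.615*cos(3*a)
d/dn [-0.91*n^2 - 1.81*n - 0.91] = -1.82*n - 1.81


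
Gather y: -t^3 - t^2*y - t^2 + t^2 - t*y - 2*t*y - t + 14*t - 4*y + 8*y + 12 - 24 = -t^3 + 13*t + y*(-t^2 - 3*t + 4) - 12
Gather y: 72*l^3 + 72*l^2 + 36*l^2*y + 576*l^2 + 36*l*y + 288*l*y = 72*l^3 + 648*l^2 + y*(36*l^2 + 324*l)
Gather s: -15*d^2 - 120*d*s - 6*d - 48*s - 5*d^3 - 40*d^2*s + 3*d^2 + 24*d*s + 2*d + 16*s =-5*d^3 - 12*d^2 - 4*d + s*(-40*d^2 - 96*d - 32)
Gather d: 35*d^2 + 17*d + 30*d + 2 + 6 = 35*d^2 + 47*d + 8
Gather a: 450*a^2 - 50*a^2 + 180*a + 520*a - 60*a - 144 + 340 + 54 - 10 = 400*a^2 + 640*a + 240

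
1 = 1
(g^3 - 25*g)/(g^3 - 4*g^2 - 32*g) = (25 - g^2)/(-g^2 + 4*g + 32)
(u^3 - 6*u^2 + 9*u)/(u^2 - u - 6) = u*(u - 3)/(u + 2)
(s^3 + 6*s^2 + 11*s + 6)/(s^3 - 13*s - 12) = (s + 2)/(s - 4)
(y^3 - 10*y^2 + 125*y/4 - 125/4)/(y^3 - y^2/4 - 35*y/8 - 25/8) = 2*(2*y^2 - 15*y + 25)/(4*y^2 + 9*y + 5)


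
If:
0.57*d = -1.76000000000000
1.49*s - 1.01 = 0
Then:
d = -3.09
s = 0.68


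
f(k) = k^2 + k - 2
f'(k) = 2*k + 1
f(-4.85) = 16.67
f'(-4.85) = -8.70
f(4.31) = 20.89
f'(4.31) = 9.62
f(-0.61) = -2.24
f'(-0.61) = -0.22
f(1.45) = 1.55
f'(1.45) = 3.90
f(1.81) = 3.09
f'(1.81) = 4.62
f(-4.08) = 10.57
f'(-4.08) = -7.16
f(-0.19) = -2.15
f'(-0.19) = 0.62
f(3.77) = 15.98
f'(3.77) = 8.54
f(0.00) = -2.00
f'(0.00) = 1.00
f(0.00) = -2.00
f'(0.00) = 1.00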